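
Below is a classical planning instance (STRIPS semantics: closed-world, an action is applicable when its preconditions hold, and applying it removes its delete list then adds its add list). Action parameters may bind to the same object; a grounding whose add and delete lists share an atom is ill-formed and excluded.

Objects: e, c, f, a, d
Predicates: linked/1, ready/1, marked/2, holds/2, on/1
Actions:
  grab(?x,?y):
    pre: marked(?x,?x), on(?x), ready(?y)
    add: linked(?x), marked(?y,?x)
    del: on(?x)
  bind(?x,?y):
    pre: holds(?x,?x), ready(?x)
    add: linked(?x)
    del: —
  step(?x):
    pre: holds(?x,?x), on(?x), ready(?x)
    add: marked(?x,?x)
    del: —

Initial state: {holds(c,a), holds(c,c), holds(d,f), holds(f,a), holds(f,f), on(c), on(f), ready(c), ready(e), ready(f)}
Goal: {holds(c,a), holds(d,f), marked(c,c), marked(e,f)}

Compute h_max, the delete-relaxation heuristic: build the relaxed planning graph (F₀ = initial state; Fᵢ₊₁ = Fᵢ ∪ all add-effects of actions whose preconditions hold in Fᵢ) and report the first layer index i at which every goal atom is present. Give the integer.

2

F0 = init (10 atoms)
F1 = F0 ∪ {linked(c), linked(f), marked(c,c), marked(f,f)}  (14 atoms)
F2 = F1 ∪ {marked(c,f), marked(e,c), marked(e,f), marked(f,c)}  (18 atoms)
goal ⊆ F2  ⇒  h_max = 2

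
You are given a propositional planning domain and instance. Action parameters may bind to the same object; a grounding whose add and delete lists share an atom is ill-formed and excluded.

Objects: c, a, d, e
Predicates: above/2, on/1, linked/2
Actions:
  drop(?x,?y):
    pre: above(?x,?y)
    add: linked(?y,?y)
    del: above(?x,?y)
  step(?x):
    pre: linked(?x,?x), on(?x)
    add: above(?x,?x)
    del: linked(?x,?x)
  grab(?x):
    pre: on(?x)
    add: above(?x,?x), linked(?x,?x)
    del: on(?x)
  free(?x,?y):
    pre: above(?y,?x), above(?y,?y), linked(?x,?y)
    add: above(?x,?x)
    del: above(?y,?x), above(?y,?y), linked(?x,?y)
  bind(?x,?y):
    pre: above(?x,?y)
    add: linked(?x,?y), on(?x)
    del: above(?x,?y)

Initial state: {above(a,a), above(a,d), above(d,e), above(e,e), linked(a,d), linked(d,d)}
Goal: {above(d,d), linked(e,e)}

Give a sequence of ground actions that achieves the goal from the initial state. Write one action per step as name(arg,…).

drop(e,e); bind(d,e); step(d)

1. drop(e,e)  →  {above(a,a), above(a,d), above(d,e), linked(a,d), linked(d,d), linked(e,e)}
2. bind(d,e)  →  {above(a,a), above(a,d), linked(a,d), linked(d,d), linked(d,e), linked(e,e), on(d)}
3. step(d)  →  {above(a,a), above(a,d), above(d,d), linked(a,d), linked(d,e), linked(e,e), on(d)}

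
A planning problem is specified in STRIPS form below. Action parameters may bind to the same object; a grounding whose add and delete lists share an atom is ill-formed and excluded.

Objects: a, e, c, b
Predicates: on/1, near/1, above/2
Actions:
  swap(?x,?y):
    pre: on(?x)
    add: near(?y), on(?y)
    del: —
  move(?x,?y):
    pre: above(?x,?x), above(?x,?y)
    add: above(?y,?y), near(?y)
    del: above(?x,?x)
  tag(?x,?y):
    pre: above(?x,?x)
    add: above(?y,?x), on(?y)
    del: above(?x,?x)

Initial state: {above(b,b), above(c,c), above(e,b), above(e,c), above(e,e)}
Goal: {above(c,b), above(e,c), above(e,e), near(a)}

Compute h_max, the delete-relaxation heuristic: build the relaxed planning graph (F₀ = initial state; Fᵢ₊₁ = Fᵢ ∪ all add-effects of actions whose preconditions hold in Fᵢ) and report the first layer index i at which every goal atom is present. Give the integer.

2

F0 = init (5 atoms)
F1 = F0 ∪ {above(a,b), above(a,c), above(a,e), above(b,c), above(b,e), above(c,b), above(c,e), near(b), near(c), on(a), on(b), on(c), on(e)}  (18 atoms)
F2 = F1 ∪ {near(a), near(e)}  (20 atoms)
goal ⊆ F2  ⇒  h_max = 2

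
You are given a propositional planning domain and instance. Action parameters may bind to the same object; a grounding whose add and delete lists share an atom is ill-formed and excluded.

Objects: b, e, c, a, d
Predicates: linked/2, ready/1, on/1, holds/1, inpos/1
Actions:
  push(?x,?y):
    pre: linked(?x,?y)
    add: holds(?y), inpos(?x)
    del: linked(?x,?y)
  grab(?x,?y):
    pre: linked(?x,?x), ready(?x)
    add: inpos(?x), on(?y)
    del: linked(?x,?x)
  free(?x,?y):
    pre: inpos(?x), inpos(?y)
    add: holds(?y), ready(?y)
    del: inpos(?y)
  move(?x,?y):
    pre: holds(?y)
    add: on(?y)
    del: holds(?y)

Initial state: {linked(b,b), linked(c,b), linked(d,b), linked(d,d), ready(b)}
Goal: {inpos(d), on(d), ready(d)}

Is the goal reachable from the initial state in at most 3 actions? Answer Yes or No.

1. push(d,b)  →  {holds(b), inpos(d), linked(b,b), linked(c,b), linked(d,d), ready(b)}
2. free(d,d)  →  {holds(b), holds(d), linked(b,b), linked(c,b), linked(d,d), ready(b), ready(d)}
3. grab(d,d)  →  {holds(b), holds(d), inpos(d), linked(b,b), linked(c,b), on(d), ready(b), ready(d)}
optimal plan length = 3; 3 ≤ 3

Yes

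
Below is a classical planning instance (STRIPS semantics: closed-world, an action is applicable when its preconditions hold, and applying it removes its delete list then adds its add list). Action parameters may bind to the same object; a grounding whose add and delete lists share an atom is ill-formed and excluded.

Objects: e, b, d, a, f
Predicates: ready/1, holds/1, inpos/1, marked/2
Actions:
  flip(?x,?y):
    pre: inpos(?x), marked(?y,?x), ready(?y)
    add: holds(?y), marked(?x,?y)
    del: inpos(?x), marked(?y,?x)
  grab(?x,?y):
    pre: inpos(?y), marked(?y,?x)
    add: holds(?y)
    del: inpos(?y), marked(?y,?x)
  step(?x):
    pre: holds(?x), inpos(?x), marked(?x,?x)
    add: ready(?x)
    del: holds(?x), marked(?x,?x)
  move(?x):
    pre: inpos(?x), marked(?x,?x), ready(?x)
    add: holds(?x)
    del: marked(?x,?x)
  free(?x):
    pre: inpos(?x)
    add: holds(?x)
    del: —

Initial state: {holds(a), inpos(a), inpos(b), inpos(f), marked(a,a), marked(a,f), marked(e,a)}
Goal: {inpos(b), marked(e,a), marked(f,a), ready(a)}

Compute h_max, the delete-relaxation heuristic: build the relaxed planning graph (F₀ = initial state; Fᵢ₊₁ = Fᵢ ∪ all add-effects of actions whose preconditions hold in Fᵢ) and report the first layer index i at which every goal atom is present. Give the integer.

2

F0 = init (7 atoms)
F1 = F0 ∪ {holds(b), holds(f), ready(a)}  (10 atoms)
F2 = F1 ∪ {marked(f,a)}  (11 atoms)
goal ⊆ F2  ⇒  h_max = 2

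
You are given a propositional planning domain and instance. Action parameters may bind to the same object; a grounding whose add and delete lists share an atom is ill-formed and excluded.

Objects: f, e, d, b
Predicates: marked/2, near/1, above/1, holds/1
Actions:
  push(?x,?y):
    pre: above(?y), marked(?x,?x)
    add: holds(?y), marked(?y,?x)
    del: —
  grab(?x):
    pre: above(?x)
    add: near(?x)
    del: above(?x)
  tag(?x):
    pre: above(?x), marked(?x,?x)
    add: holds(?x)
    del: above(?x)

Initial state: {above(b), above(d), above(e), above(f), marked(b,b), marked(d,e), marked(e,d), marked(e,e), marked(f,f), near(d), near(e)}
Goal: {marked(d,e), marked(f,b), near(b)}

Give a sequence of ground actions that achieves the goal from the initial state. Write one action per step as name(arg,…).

1. push(b,f)  →  {above(b), above(d), above(e), above(f), holds(f), marked(b,b), marked(d,e), marked(e,d), marked(e,e), marked(f,b), marked(f,f), near(d), near(e)}
2. grab(b)  →  {above(d), above(e), above(f), holds(f), marked(b,b), marked(d,e), marked(e,d), marked(e,e), marked(f,b), marked(f,f), near(b), near(d), near(e)}

push(b,f); grab(b)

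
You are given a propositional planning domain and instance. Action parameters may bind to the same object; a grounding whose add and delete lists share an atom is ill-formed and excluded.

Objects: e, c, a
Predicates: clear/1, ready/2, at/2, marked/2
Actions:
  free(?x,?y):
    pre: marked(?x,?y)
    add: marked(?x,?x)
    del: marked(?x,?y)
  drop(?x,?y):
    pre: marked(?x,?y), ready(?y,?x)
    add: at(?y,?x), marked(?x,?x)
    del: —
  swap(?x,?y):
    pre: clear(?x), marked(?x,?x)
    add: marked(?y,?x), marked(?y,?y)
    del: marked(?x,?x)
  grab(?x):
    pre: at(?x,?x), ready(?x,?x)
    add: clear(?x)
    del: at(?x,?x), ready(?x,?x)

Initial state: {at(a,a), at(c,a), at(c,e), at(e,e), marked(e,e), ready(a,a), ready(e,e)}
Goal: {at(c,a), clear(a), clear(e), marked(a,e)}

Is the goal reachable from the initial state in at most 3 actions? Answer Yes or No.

Yes

1. grab(e)  →  {at(a,a), at(c,a), at(c,e), clear(e), marked(e,e), ready(a,a)}
2. swap(e,a)  →  {at(a,a), at(c,a), at(c,e), clear(e), marked(a,a), marked(a,e), ready(a,a)}
3. grab(a)  →  {at(c,a), at(c,e), clear(a), clear(e), marked(a,a), marked(a,e)}
optimal plan length = 3; 3 ≤ 3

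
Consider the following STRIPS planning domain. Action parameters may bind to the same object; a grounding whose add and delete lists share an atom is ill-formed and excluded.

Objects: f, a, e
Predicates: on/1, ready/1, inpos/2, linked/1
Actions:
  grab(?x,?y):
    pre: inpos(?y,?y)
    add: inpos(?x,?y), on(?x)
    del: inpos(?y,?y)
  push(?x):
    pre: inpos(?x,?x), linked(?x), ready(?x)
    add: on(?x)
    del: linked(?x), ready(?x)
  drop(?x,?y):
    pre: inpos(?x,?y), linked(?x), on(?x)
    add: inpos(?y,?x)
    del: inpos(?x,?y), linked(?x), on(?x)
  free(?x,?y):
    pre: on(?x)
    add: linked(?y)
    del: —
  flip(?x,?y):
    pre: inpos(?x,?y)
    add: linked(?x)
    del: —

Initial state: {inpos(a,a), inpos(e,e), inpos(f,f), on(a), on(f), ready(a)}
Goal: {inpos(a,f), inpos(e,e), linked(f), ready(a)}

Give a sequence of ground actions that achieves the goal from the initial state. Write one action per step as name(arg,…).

grab(a,f); free(f,f)

1. grab(a,f)  →  {inpos(a,a), inpos(a,f), inpos(e,e), on(a), on(f), ready(a)}
2. free(f,f)  →  {inpos(a,a), inpos(a,f), inpos(e,e), linked(f), on(a), on(f), ready(a)}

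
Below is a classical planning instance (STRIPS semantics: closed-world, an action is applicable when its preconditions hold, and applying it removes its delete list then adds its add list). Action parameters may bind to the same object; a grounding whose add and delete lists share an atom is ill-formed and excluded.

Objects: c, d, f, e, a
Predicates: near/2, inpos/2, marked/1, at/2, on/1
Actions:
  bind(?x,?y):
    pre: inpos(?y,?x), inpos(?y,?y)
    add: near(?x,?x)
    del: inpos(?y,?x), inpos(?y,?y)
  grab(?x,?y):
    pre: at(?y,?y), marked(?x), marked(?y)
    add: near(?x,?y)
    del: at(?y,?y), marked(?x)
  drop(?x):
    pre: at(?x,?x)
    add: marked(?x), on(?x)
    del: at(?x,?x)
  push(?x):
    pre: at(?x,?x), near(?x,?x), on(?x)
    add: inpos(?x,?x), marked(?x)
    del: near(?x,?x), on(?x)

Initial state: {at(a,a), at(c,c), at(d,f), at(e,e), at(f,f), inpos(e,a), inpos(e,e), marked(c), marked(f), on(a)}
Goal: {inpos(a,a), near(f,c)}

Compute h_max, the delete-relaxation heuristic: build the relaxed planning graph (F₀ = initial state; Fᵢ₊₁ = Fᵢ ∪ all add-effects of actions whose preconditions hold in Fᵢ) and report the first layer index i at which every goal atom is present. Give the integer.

2

F0 = init (10 atoms)
F1 = F0 ∪ {marked(a), marked(e), near(a,a), near(c,c), near(c,f), near(e,e), near(f,c), near(f,f), on(c), on(e), on(f)}  (21 atoms)
F2 = F1 ∪ {inpos(a,a), inpos(c,c), inpos(f,f), near(a,c), near(a,e), near(a,f), near(c,a), near(c,e), near(e,a), near(e,c), near(e,f), near(f,a), near(f,e)}  (34 atoms)
goal ⊆ F2  ⇒  h_max = 2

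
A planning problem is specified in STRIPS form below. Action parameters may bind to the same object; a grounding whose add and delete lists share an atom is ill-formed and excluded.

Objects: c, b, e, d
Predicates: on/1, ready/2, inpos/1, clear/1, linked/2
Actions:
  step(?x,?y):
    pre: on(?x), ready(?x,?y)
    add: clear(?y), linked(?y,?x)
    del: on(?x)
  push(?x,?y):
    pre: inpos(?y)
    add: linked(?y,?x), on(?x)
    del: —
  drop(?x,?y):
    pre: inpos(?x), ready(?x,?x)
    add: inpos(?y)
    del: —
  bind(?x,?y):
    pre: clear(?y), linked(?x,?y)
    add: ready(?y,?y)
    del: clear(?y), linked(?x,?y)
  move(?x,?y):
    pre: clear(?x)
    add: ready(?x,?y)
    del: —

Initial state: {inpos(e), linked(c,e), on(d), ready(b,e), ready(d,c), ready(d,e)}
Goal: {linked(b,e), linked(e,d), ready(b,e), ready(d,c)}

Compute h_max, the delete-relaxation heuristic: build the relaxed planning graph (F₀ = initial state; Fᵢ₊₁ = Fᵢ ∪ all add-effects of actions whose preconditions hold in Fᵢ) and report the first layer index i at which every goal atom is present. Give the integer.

3

F0 = init (6 atoms)
F1 = F0 ∪ {clear(c), clear(e), linked(c,d), linked(e,b), linked(e,c), linked(e,d), linked(e,e), on(b), on(c), on(e)}  (16 atoms)
F2 = F1 ∪ {ready(c,b), ready(c,c), ready(c,d), ready(c,e), ready(e,b), ready(e,c), ready(e,d), ready(e,e)}  (24 atoms)
F3 = F2 ∪ {clear(b), clear(d), inpos(b), inpos(c), inpos(d), linked(b,c), linked(b,e), linked(c,c), linked(d,c), linked(d,e)}  (34 atoms)
goal ⊆ F3  ⇒  h_max = 3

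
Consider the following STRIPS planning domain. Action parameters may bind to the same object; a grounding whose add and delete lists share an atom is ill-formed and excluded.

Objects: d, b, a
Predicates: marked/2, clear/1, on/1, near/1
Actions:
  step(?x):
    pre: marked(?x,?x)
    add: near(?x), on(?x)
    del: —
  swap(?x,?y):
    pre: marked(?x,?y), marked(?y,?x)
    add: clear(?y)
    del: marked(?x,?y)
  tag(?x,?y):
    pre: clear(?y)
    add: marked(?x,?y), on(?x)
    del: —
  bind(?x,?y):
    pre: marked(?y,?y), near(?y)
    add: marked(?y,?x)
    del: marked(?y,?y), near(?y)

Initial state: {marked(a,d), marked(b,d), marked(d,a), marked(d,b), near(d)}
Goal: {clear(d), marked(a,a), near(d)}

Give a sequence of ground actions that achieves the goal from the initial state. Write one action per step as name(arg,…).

1. swap(d,a)  →  {clear(a), marked(a,d), marked(b,d), marked(d,b), near(d)}
2. swap(b,d)  →  {clear(a), clear(d), marked(a,d), marked(d,b), near(d)}
3. tag(a,a)  →  {clear(a), clear(d), marked(a,a), marked(a,d), marked(d,b), near(d), on(a)}

swap(d,a); swap(b,d); tag(a,a)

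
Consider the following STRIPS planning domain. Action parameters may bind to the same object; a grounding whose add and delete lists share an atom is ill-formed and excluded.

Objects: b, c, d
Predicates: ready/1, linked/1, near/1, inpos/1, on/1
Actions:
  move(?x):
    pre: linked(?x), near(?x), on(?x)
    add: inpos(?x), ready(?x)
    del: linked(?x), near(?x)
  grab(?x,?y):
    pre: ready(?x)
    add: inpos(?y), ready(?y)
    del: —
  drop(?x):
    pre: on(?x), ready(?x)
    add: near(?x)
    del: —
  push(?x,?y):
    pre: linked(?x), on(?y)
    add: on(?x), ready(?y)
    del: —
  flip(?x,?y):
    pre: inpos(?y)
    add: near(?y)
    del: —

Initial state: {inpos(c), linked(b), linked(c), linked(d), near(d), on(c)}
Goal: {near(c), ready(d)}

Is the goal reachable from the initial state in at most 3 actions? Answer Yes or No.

Yes

1. push(b,c)  →  {inpos(c), linked(b), linked(c), linked(d), near(d), on(b), on(c), ready(c)}
2. grab(c,d)  →  {inpos(c), inpos(d), linked(b), linked(c), linked(d), near(d), on(b), on(c), ready(c), ready(d)}
3. drop(c)  →  {inpos(c), inpos(d), linked(b), linked(c), linked(d), near(c), near(d), on(b), on(c), ready(c), ready(d)}
optimal plan length = 3; 3 ≤ 3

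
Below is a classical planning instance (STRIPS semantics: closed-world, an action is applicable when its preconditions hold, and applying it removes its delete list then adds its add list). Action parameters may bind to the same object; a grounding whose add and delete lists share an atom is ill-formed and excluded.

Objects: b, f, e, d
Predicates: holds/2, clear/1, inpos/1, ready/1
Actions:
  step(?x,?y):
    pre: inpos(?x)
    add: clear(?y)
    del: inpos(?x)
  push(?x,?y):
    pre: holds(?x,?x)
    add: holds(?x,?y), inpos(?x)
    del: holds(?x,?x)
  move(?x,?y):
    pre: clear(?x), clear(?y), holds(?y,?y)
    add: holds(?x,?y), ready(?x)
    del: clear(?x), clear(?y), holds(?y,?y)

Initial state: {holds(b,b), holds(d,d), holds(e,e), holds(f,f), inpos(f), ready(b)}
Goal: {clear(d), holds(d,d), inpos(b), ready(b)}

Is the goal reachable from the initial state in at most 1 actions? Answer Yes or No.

No

1. step(f,d)  →  {clear(d), holds(b,b), holds(d,d), holds(e,e), holds(f,f), ready(b)}
2. push(b,f)  →  {clear(d), holds(b,f), holds(d,d), holds(e,e), holds(f,f), inpos(b), ready(b)}
optimal plan length = 2; 2 > 1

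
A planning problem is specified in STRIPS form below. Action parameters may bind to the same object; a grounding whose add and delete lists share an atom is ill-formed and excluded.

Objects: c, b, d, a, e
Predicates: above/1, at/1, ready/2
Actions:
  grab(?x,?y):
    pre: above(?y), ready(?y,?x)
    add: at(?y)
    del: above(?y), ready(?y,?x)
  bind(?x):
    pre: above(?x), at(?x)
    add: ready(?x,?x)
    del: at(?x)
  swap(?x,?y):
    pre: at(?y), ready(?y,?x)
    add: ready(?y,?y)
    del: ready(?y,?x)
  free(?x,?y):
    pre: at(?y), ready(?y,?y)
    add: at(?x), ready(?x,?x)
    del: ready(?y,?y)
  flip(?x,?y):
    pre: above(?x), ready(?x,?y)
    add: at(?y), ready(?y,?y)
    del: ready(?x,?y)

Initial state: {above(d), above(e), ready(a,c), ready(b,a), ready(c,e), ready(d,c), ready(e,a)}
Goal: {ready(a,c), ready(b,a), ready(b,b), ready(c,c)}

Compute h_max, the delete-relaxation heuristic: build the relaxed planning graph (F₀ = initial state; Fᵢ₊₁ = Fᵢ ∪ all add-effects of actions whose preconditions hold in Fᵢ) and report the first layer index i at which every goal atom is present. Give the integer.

F0 = init (7 atoms)
F1 = F0 ∪ {at(a), at(c), at(d), at(e), ready(a,a), ready(c,c)}  (13 atoms)
F2 = F1 ∪ {at(b), ready(b,b), ready(d,d), ready(e,e)}  (17 atoms)
goal ⊆ F2  ⇒  h_max = 2

2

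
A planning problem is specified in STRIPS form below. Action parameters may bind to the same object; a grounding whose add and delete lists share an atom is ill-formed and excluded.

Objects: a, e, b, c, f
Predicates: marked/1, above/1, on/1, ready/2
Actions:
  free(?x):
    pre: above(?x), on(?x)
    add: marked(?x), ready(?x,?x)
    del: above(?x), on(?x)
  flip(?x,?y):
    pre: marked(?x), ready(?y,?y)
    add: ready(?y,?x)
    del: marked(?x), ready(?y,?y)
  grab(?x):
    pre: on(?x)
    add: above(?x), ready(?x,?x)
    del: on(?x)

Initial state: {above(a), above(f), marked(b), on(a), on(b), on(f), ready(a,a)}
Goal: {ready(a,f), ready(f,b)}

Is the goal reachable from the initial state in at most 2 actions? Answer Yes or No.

1. free(f)  →  {above(a), marked(b), marked(f), on(a), on(b), ready(a,a), ready(f,f)}
2. flip(b,f)  →  {above(a), marked(f), on(a), on(b), ready(a,a), ready(f,b)}
3. flip(f,a)  →  {above(a), on(a), on(b), ready(a,f), ready(f,b)}
optimal plan length = 3; 3 > 2

No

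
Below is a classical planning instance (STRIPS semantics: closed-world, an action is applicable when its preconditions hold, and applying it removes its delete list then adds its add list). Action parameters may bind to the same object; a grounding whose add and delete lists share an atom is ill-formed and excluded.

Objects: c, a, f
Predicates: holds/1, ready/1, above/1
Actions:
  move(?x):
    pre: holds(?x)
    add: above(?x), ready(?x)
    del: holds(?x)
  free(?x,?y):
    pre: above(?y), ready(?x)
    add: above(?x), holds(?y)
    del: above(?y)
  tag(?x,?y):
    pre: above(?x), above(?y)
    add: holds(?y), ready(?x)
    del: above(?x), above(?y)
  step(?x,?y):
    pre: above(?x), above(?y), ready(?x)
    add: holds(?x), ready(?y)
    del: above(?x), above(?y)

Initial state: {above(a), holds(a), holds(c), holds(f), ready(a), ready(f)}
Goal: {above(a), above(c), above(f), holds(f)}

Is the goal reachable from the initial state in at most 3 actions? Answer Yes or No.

Yes

1. move(c)  →  {above(a), above(c), holds(a), holds(f), ready(a), ready(c), ready(f)}
2. free(f,c)  →  {above(a), above(f), holds(a), holds(c), holds(f), ready(a), ready(c), ready(f)}
3. move(c)  →  {above(a), above(c), above(f), holds(a), holds(f), ready(a), ready(c), ready(f)}
optimal plan length = 3; 3 ≤ 3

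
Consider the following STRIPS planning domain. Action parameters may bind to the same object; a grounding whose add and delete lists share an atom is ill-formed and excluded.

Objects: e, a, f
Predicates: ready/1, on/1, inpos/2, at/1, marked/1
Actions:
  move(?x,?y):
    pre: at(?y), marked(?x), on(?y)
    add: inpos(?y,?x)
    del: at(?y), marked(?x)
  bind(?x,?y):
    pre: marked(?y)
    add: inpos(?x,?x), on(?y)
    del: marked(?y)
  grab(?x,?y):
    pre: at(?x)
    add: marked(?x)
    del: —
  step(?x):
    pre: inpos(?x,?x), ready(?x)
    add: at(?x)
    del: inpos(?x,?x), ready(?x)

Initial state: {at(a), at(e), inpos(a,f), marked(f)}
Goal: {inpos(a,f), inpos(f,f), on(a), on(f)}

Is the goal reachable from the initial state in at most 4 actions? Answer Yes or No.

1. bind(e,f)  →  {at(a), at(e), inpos(a,f), inpos(e,e), on(f)}
2. grab(a,e)  →  {at(a), at(e), inpos(a,f), inpos(e,e), marked(a), on(f)}
3. bind(f,a)  →  {at(a), at(e), inpos(a,f), inpos(e,e), inpos(f,f), on(a), on(f)}
optimal plan length = 3; 3 ≤ 4

Yes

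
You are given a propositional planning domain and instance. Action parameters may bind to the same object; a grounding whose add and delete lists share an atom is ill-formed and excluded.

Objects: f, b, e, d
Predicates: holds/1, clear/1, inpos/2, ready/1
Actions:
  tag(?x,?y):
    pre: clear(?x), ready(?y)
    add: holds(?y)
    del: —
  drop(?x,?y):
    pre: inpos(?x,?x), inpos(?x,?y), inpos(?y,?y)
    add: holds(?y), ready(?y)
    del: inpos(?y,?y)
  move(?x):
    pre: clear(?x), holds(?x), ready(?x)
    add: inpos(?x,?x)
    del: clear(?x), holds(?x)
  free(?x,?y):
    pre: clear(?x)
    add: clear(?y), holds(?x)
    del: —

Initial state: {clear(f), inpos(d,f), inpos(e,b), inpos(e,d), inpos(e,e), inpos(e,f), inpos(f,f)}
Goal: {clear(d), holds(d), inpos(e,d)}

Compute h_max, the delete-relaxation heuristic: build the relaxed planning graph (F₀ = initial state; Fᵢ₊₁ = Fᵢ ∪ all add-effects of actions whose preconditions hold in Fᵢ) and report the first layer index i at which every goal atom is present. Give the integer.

F0 = init (7 atoms)
F1 = F0 ∪ {clear(b), clear(d), clear(e), holds(e), holds(f), ready(e), ready(f)}  (14 atoms)
F2 = F1 ∪ {holds(b), holds(d)}  (16 atoms)
goal ⊆ F2  ⇒  h_max = 2

2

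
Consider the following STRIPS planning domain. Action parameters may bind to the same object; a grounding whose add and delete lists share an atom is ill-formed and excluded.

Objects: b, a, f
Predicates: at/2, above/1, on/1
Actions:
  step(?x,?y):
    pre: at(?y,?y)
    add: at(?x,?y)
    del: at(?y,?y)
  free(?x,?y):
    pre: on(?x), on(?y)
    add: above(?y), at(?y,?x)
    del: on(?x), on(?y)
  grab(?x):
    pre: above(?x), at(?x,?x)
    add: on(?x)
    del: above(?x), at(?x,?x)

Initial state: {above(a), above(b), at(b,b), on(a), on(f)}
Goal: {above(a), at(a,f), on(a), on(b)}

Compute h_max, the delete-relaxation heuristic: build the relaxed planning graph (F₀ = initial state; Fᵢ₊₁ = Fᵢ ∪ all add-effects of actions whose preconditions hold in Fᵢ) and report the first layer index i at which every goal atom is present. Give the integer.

1

F0 = init (5 atoms)
F1 = F0 ∪ {above(f), at(a,a), at(a,b), at(a,f), at(f,a), at(f,b), at(f,f), on(b)}  (13 atoms)
goal ⊆ F1  ⇒  h_max = 1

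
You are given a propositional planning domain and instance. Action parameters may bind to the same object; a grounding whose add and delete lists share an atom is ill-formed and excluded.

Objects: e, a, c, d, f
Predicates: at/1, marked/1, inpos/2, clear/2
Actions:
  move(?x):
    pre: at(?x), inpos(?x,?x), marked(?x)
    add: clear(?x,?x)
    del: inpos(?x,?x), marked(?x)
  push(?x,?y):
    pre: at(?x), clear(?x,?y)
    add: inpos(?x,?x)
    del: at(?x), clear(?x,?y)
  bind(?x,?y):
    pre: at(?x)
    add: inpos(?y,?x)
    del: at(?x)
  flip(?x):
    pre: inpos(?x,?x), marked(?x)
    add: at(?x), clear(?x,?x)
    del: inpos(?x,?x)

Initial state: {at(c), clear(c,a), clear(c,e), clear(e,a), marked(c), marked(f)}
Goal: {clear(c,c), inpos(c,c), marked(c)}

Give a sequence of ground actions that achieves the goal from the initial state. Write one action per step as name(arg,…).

push(c,e); flip(c); push(c,a)

1. push(c,e)  →  {clear(c,a), clear(e,a), inpos(c,c), marked(c), marked(f)}
2. flip(c)  →  {at(c), clear(c,a), clear(c,c), clear(e,a), marked(c), marked(f)}
3. push(c,a)  →  {clear(c,c), clear(e,a), inpos(c,c), marked(c), marked(f)}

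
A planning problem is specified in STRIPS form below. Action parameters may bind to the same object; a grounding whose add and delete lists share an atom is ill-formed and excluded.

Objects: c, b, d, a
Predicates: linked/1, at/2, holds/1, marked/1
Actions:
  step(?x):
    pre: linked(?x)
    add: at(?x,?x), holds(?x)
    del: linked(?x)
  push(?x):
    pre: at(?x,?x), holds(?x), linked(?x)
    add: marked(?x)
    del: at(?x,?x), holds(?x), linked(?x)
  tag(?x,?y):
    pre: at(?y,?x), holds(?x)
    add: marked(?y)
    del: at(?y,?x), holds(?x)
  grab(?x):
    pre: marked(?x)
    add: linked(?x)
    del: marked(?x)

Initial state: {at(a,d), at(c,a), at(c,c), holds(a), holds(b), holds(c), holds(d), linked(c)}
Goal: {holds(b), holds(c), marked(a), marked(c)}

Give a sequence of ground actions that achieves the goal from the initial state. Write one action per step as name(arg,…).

tag(d,a); tag(a,c)

1. tag(d,a)  →  {at(c,a), at(c,c), holds(a), holds(b), holds(c), linked(c), marked(a)}
2. tag(a,c)  →  {at(c,c), holds(b), holds(c), linked(c), marked(a), marked(c)}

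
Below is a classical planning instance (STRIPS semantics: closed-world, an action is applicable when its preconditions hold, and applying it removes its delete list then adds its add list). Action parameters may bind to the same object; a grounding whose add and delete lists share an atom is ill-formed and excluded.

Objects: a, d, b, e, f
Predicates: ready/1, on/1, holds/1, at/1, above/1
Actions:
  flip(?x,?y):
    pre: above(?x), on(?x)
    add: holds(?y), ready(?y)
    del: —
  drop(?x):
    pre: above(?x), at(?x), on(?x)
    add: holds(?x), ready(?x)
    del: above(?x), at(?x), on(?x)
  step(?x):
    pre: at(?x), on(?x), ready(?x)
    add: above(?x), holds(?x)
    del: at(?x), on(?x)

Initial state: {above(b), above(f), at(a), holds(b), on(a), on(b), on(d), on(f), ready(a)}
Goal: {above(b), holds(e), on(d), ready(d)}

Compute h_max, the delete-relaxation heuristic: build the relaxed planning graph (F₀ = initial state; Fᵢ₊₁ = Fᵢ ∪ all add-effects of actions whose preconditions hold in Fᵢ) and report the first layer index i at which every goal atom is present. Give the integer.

1

F0 = init (9 atoms)
F1 = F0 ∪ {above(a), holds(a), holds(d), holds(e), holds(f), ready(b), ready(d), ready(e), ready(f)}  (18 atoms)
goal ⊆ F1  ⇒  h_max = 1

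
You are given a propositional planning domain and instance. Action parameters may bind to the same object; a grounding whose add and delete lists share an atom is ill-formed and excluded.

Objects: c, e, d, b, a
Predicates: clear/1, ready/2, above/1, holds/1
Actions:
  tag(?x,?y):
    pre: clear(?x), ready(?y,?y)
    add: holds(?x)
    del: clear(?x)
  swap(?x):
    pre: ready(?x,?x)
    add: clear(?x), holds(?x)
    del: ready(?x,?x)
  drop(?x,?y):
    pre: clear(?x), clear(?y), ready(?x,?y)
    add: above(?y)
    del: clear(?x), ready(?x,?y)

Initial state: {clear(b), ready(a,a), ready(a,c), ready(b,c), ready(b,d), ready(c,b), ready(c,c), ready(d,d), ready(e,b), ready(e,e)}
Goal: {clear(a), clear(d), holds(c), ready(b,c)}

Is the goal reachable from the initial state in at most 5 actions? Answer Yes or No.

1. swap(c)  →  {clear(b), clear(c), holds(c), ready(a,a), ready(a,c), ready(b,c), ready(b,d), ready(c,b), ready(d,d), ready(e,b), ready(e,e)}
2. swap(d)  →  {clear(b), clear(c), clear(d), holds(c), holds(d), ready(a,a), ready(a,c), ready(b,c), ready(b,d), ready(c,b), ready(e,b), ready(e,e)}
3. swap(a)  →  {clear(a), clear(b), clear(c), clear(d), holds(a), holds(c), holds(d), ready(a,c), ready(b,c), ready(b,d), ready(c,b), ready(e,b), ready(e,e)}
optimal plan length = 3; 3 ≤ 5

Yes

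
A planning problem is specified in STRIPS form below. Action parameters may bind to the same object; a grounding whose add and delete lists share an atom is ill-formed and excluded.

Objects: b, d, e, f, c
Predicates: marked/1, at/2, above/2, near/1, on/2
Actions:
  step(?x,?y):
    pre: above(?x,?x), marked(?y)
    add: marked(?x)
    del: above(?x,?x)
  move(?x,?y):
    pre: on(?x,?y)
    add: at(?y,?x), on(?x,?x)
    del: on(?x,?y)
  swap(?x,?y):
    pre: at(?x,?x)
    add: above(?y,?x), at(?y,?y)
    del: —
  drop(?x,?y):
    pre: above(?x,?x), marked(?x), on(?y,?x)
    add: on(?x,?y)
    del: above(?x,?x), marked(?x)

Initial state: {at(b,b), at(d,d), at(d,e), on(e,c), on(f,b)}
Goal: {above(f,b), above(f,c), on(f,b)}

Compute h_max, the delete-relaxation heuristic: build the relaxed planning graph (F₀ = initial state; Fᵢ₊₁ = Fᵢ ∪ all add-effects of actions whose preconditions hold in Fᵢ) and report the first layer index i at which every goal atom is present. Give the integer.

2

F0 = init (5 atoms)
F1 = F0 ∪ {above(b,b), above(b,d), above(c,b), above(c,d), above(d,b), above(d,d), above(e,b), above(e,d), above(f,b), above(f,d), at(b,f), at(c,c), at(c,e), at(e,e), at(f,f), on(e,e), on(f,f)}  (22 atoms)
F2 = F1 ∪ {above(b,c), above(b,e), above(b,f), above(c,c), above(c,e), above(c,f), above(d,c), above(d,e), above(d,f), above(e,c), above(e,e), above(e,f), above(f,c), above(f,e), above(f,f)}  (37 atoms)
goal ⊆ F2  ⇒  h_max = 2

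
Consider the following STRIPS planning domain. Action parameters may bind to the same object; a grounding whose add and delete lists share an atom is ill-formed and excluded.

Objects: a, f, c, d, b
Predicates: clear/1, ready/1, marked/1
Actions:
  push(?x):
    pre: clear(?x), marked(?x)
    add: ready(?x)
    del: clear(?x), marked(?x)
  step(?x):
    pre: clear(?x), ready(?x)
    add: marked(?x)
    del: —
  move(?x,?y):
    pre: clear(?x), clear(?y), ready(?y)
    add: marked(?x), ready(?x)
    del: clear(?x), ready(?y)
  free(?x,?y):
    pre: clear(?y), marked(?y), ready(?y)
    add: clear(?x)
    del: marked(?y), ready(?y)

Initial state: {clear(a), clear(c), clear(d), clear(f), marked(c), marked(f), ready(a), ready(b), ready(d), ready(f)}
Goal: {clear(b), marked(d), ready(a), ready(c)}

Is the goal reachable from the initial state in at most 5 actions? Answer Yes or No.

Yes

1. push(c)  →  {clear(a), clear(d), clear(f), marked(f), ready(a), ready(b), ready(c), ready(d), ready(f)}
2. step(d)  →  {clear(a), clear(d), clear(f), marked(d), marked(f), ready(a), ready(b), ready(c), ready(d), ready(f)}
3. free(b,f)  →  {clear(a), clear(b), clear(d), clear(f), marked(d), ready(a), ready(b), ready(c), ready(d)}
optimal plan length = 3; 3 ≤ 5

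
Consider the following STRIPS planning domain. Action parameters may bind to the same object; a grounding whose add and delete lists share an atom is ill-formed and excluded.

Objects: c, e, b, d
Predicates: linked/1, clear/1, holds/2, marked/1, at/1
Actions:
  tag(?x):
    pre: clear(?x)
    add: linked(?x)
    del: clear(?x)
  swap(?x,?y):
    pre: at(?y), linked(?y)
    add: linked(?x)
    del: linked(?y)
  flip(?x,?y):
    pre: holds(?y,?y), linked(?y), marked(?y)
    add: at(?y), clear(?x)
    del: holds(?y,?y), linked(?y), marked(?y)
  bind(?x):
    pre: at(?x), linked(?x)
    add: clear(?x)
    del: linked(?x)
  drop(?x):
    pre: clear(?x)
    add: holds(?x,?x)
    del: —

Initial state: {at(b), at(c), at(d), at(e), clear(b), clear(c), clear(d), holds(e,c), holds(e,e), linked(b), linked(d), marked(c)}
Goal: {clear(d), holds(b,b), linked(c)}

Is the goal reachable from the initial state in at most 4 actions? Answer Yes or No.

Yes

1. tag(c)  →  {at(b), at(c), at(d), at(e), clear(b), clear(d), holds(e,c), holds(e,e), linked(b), linked(c), linked(d), marked(c)}
2. drop(b)  →  {at(b), at(c), at(d), at(e), clear(b), clear(d), holds(b,b), holds(e,c), holds(e,e), linked(b), linked(c), linked(d), marked(c)}
optimal plan length = 2; 2 ≤ 4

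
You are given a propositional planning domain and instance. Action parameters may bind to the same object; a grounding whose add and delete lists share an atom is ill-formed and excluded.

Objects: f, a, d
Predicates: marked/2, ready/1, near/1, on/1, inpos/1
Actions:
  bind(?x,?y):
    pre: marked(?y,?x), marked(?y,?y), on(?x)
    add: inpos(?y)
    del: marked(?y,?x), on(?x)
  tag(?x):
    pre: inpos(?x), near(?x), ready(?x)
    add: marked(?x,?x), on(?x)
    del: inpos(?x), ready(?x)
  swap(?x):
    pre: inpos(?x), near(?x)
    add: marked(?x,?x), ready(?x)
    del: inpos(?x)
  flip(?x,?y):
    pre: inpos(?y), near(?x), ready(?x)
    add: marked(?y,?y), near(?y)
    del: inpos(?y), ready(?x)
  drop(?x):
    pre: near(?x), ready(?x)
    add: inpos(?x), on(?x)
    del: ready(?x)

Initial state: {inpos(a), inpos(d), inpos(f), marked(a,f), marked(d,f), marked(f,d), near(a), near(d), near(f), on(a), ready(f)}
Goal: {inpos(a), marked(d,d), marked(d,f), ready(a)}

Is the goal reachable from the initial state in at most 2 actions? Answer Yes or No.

1. swap(a)  →  {inpos(d), inpos(f), marked(a,a), marked(a,f), marked(d,f), marked(f,d), near(a), near(d), near(f), on(a), ready(a), ready(f)}
2. bind(a,a)  →  {inpos(a), inpos(d), inpos(f), marked(a,f), marked(d,f), marked(f,d), near(a), near(d), near(f), ready(a), ready(f)}
3. swap(d)  →  {inpos(a), inpos(f), marked(a,f), marked(d,d), marked(d,f), marked(f,d), near(a), near(d), near(f), ready(a), ready(d), ready(f)}
optimal plan length = 3; 3 > 2

No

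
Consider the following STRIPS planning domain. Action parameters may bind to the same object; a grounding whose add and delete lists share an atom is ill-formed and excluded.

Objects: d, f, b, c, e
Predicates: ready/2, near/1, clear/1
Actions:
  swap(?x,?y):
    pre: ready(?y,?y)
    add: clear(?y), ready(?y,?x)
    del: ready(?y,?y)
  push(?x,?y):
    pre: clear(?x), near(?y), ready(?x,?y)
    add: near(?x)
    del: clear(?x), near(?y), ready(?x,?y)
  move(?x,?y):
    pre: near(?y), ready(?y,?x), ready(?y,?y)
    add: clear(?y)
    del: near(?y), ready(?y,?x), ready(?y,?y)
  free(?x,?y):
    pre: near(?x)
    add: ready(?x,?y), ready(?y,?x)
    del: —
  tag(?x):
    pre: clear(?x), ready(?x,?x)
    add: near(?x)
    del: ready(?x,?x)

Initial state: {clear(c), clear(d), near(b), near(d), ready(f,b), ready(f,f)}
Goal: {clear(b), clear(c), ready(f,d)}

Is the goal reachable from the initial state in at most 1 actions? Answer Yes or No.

No

1. swap(d,f)  →  {clear(c), clear(d), clear(f), near(b), near(d), ready(f,b), ready(f,d)}
2. free(b,b)  →  {clear(c), clear(d), clear(f), near(b), near(d), ready(b,b), ready(f,b), ready(f,d)}
3. swap(d,b)  →  {clear(b), clear(c), clear(d), clear(f), near(b), near(d), ready(b,d), ready(f,b), ready(f,d)}
optimal plan length = 3; 3 > 1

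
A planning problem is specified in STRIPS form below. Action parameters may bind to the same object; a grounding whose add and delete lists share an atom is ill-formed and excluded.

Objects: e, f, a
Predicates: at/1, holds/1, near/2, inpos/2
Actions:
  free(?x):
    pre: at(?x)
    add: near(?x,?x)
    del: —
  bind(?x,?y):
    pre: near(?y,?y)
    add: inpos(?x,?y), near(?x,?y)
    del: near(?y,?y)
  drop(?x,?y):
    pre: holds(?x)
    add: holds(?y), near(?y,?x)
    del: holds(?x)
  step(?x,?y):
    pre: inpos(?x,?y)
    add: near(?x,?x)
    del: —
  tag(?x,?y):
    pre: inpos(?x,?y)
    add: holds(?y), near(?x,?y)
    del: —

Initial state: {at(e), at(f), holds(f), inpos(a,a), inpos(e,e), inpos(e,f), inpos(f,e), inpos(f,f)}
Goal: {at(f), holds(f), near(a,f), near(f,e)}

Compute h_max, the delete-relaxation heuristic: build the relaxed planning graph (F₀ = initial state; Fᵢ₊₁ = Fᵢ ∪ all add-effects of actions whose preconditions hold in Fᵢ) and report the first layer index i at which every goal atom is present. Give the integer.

F0 = init (8 atoms)
F1 = F0 ∪ {holds(a), holds(e), near(a,a), near(a,f), near(e,e), near(e,f), near(f,e), near(f,f)}  (16 atoms)
goal ⊆ F1  ⇒  h_max = 1

1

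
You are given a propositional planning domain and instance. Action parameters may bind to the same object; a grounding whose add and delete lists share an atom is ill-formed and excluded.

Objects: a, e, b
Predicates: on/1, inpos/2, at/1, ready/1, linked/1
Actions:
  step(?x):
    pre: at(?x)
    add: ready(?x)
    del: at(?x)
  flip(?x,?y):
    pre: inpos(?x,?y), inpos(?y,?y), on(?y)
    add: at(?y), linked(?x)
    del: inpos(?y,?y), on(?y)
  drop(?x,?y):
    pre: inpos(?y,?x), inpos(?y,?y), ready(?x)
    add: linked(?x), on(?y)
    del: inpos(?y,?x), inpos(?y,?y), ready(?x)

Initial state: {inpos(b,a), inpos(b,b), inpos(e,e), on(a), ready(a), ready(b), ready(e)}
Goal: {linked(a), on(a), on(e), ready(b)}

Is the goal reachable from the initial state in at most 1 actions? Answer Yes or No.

No

1. drop(a,b)  →  {inpos(e,e), linked(a), on(a), on(b), ready(b), ready(e)}
2. drop(e,e)  →  {linked(a), linked(e), on(a), on(b), on(e), ready(b)}
optimal plan length = 2; 2 > 1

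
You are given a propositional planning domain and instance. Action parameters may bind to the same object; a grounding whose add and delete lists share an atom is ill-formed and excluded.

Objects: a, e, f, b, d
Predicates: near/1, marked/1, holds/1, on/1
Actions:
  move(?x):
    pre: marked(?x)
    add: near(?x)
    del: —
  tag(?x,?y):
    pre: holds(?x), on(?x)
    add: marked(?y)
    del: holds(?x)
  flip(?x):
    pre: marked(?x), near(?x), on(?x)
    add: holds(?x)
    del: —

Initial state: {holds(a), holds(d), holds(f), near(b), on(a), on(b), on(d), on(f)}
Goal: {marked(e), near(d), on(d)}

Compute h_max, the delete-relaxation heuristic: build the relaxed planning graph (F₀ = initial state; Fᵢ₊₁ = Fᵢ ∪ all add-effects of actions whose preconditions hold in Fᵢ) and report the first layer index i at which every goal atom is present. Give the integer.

F0 = init (8 atoms)
F1 = F0 ∪ {marked(a), marked(b), marked(d), marked(e), marked(f)}  (13 atoms)
F2 = F1 ∪ {holds(b), near(a), near(d), near(e), near(f)}  (18 atoms)
goal ⊆ F2  ⇒  h_max = 2

2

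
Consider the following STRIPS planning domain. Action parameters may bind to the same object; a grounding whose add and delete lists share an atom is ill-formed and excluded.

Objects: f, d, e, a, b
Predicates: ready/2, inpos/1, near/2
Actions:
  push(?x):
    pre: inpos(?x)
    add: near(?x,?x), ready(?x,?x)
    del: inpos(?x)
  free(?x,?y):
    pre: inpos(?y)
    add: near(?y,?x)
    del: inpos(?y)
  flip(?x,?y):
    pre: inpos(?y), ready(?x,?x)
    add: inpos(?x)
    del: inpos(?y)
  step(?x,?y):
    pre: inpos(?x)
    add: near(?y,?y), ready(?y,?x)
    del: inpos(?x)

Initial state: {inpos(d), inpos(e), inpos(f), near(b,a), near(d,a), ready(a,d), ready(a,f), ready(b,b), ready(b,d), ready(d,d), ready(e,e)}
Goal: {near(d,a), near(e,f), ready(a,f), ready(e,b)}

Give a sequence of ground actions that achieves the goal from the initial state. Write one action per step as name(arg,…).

1. free(f,e)  →  {inpos(d), inpos(f), near(b,a), near(d,a), near(e,f), ready(a,d), ready(a,f), ready(b,b), ready(b,d), ready(d,d), ready(e,e)}
2. flip(b,f)  →  {inpos(b), inpos(d), near(b,a), near(d,a), near(e,f), ready(a,d), ready(a,f), ready(b,b), ready(b,d), ready(d,d), ready(e,e)}
3. step(b,e)  →  {inpos(d), near(b,a), near(d,a), near(e,e), near(e,f), ready(a,d), ready(a,f), ready(b,b), ready(b,d), ready(d,d), ready(e,b), ready(e,e)}

free(f,e); flip(b,f); step(b,e)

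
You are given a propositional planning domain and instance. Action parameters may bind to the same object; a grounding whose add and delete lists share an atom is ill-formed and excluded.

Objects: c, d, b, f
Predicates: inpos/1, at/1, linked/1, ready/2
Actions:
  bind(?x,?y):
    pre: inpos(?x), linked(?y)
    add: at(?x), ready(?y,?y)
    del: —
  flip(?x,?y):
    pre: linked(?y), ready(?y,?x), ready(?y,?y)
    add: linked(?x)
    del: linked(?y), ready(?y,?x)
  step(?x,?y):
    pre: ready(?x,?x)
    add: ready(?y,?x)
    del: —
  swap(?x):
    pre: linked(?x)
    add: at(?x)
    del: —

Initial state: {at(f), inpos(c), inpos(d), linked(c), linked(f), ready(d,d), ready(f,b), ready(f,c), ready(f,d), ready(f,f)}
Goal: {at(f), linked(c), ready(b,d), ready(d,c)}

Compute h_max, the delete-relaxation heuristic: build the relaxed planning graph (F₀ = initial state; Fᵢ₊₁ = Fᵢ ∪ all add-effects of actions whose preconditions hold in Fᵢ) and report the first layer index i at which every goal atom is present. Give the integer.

2

F0 = init (10 atoms)
F1 = F0 ∪ {at(c), at(d), linked(b), linked(d), ready(b,d), ready(b,f), ready(c,c), ready(c,d), ready(c,f), ready(d,f)}  (20 atoms)
F2 = F1 ∪ {at(b), ready(b,b), ready(b,c), ready(d,c)}  (24 atoms)
goal ⊆ F2  ⇒  h_max = 2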